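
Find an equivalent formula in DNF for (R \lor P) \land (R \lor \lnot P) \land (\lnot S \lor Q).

(R \land \lnot S) \lor (R \land Q)

(R \lor P) \land (R \lor \lnot P) \land (\lnot S \lor Q)
= (R \land R \land \lnot S) \lor (R \land R \land Q) \lor (R \land \lnot P \land \lnot S) \lor (R \land \lnot P \land Q) \lor (P \land R \land \lnot S) \lor (P \land R \land Q) \lor (P \land \lnot P \land \lnot S) \lor (P \land \lnot P \land Q)   — distribute \land over \lor
= (R \land \lnot S) \lor (R \land Q)   — simplify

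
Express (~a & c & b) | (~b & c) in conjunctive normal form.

(~a | ~b) & c

(~a & c & b) | (~b & c)
≡ (~a | ~b) & (~a | c) & (c | ~b) & (c | c) & (b | ~b) & (b | c)   (distribute | over &)
≡ (~a | ~b) & c   (simplify)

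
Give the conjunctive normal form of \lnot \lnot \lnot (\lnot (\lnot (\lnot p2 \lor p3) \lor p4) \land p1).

(p2 \lor p4 \lor \lnot p1) \land (\lnot p3 \lor p4 \lor \lnot p1)

\lnot \lnot \lnot (\lnot (\lnot (\lnot p2 \lor p3) \lor p4) \land p1)
≡ \lnot (\lnot (\lnot (\lnot p2 \lor p3) \lor p4) \land p1)   (double negation)
≡ \lnot \lnot (\lnot (\lnot p2 \lor p3) \lor p4) \lor \lnot p1   (De Morgan)
≡ \lnot (\lnot p2 \lor p3) \lor p4 \lor \lnot p1   (double negation)
≡ (\lnot \lnot p2 \land \lnot p3) \lor p4 \lor \lnot p1   (De Morgan)
≡ (p2 \land \lnot p3) \lor p4 \lor \lnot p1   (double negation)
≡ (p2 \lor p4 \lor \lnot p1) \land (\lnot p3 \lor p4 \lor \lnot p1)   (distribute \lor over \land)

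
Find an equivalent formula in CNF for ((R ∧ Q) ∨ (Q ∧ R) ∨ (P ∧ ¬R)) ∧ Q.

(R ∨ P) ∧ Q

((R ∧ Q) ∨ (Q ∧ R) ∨ (P ∧ ¬R)) ∧ Q
≡ (R ∨ Q ∨ P) ∧ (R ∨ Q ∨ ¬R) ∧ (R ∨ R ∨ P) ∧ (R ∨ R ∨ ¬R) ∧ (Q ∨ Q ∨ P) ∧ (Q ∨ Q ∨ ¬R) ∧ (Q ∨ R ∨ P) ∧ (Q ∨ R ∨ ¬R) ∧ Q   [distribute ∨ over ∧]
≡ (R ∨ P) ∧ Q   [simplify]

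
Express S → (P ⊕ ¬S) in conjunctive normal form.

¬S ∨ P

S → (P ⊕ ¬S)
⇔ ¬S ∨ (P ⊕ ¬S)   [eliminate →]
⇔ ¬S ∨ ((P ∨ ¬S) ∧ ¬(P ∧ ¬S))   [expand ⊕]
⇔ ¬S ∨ ((P ∨ ¬S) ∧ (¬P ∨ ¬¬S))   [De Morgan]
⇔ ¬S ∨ ((P ∨ ¬S) ∧ (¬P ∨ S))   [double negation]
⇔ (¬S ∨ P ∨ ¬S) ∧ (¬S ∨ ¬P ∨ S)   [distribute ∨ over ∧]
⇔ ¬S ∨ P   [simplify]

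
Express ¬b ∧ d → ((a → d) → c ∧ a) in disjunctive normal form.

b ∨ ¬d ∨ c ∧ a

¬b ∧ d → ((a → d) → c ∧ a)
⇔ ¬(¬b ∧ d) ∨ ((a → d) → c ∧ a)   (eliminate →)
⇔ ¬(¬b ∧ d) ∨ ¬(a → d) ∨ c ∧ a   (eliminate →)
⇔ ¬(¬b ∧ d) ∨ ¬(¬a ∨ d) ∨ c ∧ a   (eliminate →)
⇔ ¬¬b ∨ ¬d ∨ ¬(¬a ∨ d) ∨ c ∧ a   (De Morgan)
⇔ b ∨ ¬d ∨ ¬(¬a ∨ d) ∨ c ∧ a   (double negation)
⇔ b ∨ ¬d ∨ ¬¬a ∧ ¬d ∨ c ∧ a   (De Morgan)
⇔ b ∨ ¬d ∨ a ∧ ¬d ∨ c ∧ a   (double negation)
⇔ b ∨ ¬d ∨ c ∧ a   (simplify)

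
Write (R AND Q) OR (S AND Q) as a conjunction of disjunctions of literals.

(R AND Q) OR (S AND Q)
≡ (R OR S) AND (R OR Q) AND (Q OR S) AND (Q OR Q)   — distribute OR over AND
≡ (R OR S) AND Q   — simplify

(R OR S) AND Q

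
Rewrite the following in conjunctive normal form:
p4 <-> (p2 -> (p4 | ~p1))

p4 <-> (p2 -> (p4 | ~p1))
≡ (p4 -> (p2 -> (p4 | ~p1))) & ((p2 -> (p4 | ~p1)) -> p4)   — eliminate <->
≡ (~p4 | (p2 -> (p4 | ~p1))) & ((p2 -> (p4 | ~p1)) -> p4)   — eliminate ->
≡ (~p4 | ~p2 | p4 | ~p1) & ((p2 -> (p4 | ~p1)) -> p4)   — eliminate ->
≡ (~p4 | ~p2 | p4 | ~p1) & (~(p2 -> (p4 | ~p1)) | p4)   — eliminate ->
≡ (~p4 | ~p2 | p4 | ~p1) & (~(~p2 | p4 | ~p1) | p4)   — eliminate ->
≡ (~p4 | ~p2 | p4 | ~p1) & ((~~p2 & ~p4 & ~~p1) | p4)   — De Morgan
≡ (~p4 | ~p2 | p4 | ~p1) & ((p2 & ~p4 & ~~p1) | p4)   — double negation
≡ (~p4 | ~p2 | p4 | ~p1) & ((p2 & ~p4 & p1) | p4)   — double negation
≡ (~p4 | ~p2 | p4 | ~p1) & (p2 | p4) & (~p4 | p4) & (p1 | p4)   — distribute | over &
≡ (p2 | p4) & (p1 | p4)   — simplify

(p2 | p4) & (p1 | p4)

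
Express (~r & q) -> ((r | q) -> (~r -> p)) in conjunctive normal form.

r | ~q | p

(~r & q) -> ((r | q) -> (~r -> p))
⇔ ~(~r & q) | ((r | q) -> (~r -> p))   — eliminate ->
⇔ ~(~r & q) | ~(r | q) | (~r -> p)   — eliminate ->
⇔ ~(~r & q) | ~(r | q) | ~~r | p   — eliminate ->
⇔ ~~r | ~q | ~(r | q) | ~~r | p   — De Morgan
⇔ r | ~q | ~(r | q) | ~~r | p   — double negation
⇔ r | ~q | (~r & ~q) | ~~r | p   — De Morgan
⇔ r | ~q | (~r & ~q) | r | p   — double negation
⇔ (r | ~q | ~r | r | p) & (r | ~q | ~q | r | p)   — distribute | over &
⇔ r | ~q | p   — simplify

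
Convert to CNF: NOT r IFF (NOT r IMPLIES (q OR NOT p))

NOT r IFF (NOT r IMPLIES (q OR NOT p))
⇔ (NOT r IMPLIES (NOT r IMPLIES (q OR NOT p))) AND ((NOT r IMPLIES (q OR NOT p)) IMPLIES NOT r)   [eliminate IFF]
⇔ (NOT NOT r OR (NOT r IMPLIES (q OR NOT p))) AND ((NOT r IMPLIES (q OR NOT p)) IMPLIES NOT r)   [eliminate IMPLIES]
⇔ (NOT NOT r OR NOT NOT r OR q OR NOT p) AND ((NOT r IMPLIES (q OR NOT p)) IMPLIES NOT r)   [eliminate IMPLIES]
⇔ (NOT NOT r OR NOT NOT r OR q OR NOT p) AND (NOT (NOT r IMPLIES (q OR NOT p)) OR NOT r)   [eliminate IMPLIES]
⇔ (NOT NOT r OR NOT NOT r OR q OR NOT p) AND (NOT (NOT NOT r OR q OR NOT p) OR NOT r)   [eliminate IMPLIES]
⇔ (r OR NOT NOT r OR q OR NOT p) AND (NOT (NOT NOT r OR q OR NOT p) OR NOT r)   [double negation]
⇔ (r OR r OR q OR NOT p) AND (NOT (NOT NOT r OR q OR NOT p) OR NOT r)   [double negation]
⇔ (r OR r OR q OR NOT p) AND ((NOT NOT NOT r AND NOT q AND NOT NOT p) OR NOT r)   [De Morgan]
⇔ (r OR r OR q OR NOT p) AND ((NOT r AND NOT q AND NOT NOT p) OR NOT r)   [double negation]
⇔ (r OR r OR q OR NOT p) AND ((NOT r AND NOT q AND p) OR NOT r)   [double negation]
⇔ (r OR r OR q OR NOT p) AND (NOT r OR NOT r) AND (NOT q OR NOT r) AND (p OR NOT r)   [distribute OR over AND]
⇔ (r OR q OR NOT p) AND NOT r   [simplify]

(r OR q OR NOT p) AND NOT r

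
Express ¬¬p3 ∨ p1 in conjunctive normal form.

p3 ∨ p1

¬¬p3 ∨ p1
⇔ p3 ∨ p1   (double negation)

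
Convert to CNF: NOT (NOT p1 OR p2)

p1 AND NOT p2

NOT (NOT p1 OR p2)
⇔ NOT NOT p1 AND NOT p2
⇔ p1 AND NOT p2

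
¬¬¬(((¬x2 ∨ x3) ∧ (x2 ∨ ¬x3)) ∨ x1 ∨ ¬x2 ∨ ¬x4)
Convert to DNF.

x2 ∧ ¬x3 ∧ ¬x1 ∧ x4

¬¬¬(((¬x2 ∨ x3) ∧ (x2 ∨ ¬x3)) ∨ x1 ∨ ¬x2 ∨ ¬x4)
≡ ¬(((¬x2 ∨ x3) ∧ (x2 ∨ ¬x3)) ∨ x1 ∨ ¬x2 ∨ ¬x4)   — double negation
≡ ¬((¬x2 ∨ x3) ∧ (x2 ∨ ¬x3)) ∧ ¬x1 ∧ ¬¬x2 ∧ ¬¬x4   — De Morgan
≡ (¬(¬x2 ∨ x3) ∨ ¬(x2 ∨ ¬x3)) ∧ ¬x1 ∧ ¬¬x2 ∧ ¬¬x4   — De Morgan
≡ ((¬¬x2 ∧ ¬x3) ∨ ¬(x2 ∨ ¬x3)) ∧ ¬x1 ∧ ¬¬x2 ∧ ¬¬x4   — De Morgan
≡ ((x2 ∧ ¬x3) ∨ ¬(x2 ∨ ¬x3)) ∧ ¬x1 ∧ ¬¬x2 ∧ ¬¬x4   — double negation
≡ ((x2 ∧ ¬x3) ∨ (¬x2 ∧ ¬¬x3)) ∧ ¬x1 ∧ ¬¬x2 ∧ ¬¬x4   — De Morgan
≡ ((x2 ∧ ¬x3) ∨ (¬x2 ∧ x3)) ∧ ¬x1 ∧ ¬¬x2 ∧ ¬¬x4   — double negation
≡ ((x2 ∧ ¬x3) ∨ (¬x2 ∧ x3)) ∧ ¬x1 ∧ x2 ∧ ¬¬x4   — double negation
≡ ((x2 ∧ ¬x3) ∨ (¬x2 ∧ x3)) ∧ ¬x1 ∧ x2 ∧ x4   — double negation
≡ (x2 ∧ ¬x3 ∧ ¬x1 ∧ x2 ∧ x4) ∨ (¬x2 ∧ x3 ∧ ¬x1 ∧ x2 ∧ x4)   — distribute ∧ over ∨
≡ x2 ∧ ¬x3 ∧ ¬x1 ∧ x4   — simplify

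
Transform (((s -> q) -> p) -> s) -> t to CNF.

(s | p | t) & (~q | p | t) & (~s | t)

(((s -> q) -> p) -> s) -> t
= ~(((s -> q) -> p) -> s) | t   — eliminate ->
= ~(~((s -> q) -> p) | s) | t   — eliminate ->
= ~(~(~(s -> q) | p) | s) | t   — eliminate ->
= ~(~(~(~s | q) | p) | s) | t   — eliminate ->
= (~~(~(~s | q) | p) & ~s) | t   — De Morgan
= ((~(~s | q) | p) & ~s) | t   — double negation
= (((~~s & ~q) | p) & ~s) | t   — De Morgan
= (((s & ~q) | p) & ~s) | t   — double negation
= (s | p | t) & (~q | p | t) & (~s | t)   — distribute | over &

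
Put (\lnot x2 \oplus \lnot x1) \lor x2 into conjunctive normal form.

x2 \lor x1

(\lnot x2 \oplus \lnot x1) \lor x2
= ((\lnot x2 \lor \lnot x1) \land \lnot (\lnot x2 \land \lnot x1)) \lor x2   (expand \oplus)
= ((\lnot x2 \lor \lnot x1) \land (\lnot \lnot x2 \lor \lnot \lnot x1)) \lor x2   (De Morgan)
= ((\lnot x2 \lor \lnot x1) \land (x2 \lor \lnot \lnot x1)) \lor x2   (double negation)
= ((\lnot x2 \lor \lnot x1) \land (x2 \lor x1)) \lor x2   (double negation)
= (\lnot x2 \lor \lnot x1 \lor x2) \land (x2 \lor x1 \lor x2)   (distribute \lor over \land)
= x2 \lor x1   (simplify)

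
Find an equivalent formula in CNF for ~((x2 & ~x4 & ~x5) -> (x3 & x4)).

x2 & ~x4 & ~x5

~((x2 & ~x4 & ~x5) -> (x3 & x4))
≡ ~(~(x2 & ~x4 & ~x5) | (x3 & x4))   — eliminate ->
≡ ~~(x2 & ~x4 & ~x5) & ~(x3 & x4)   — De Morgan
≡ x2 & ~x4 & ~x5 & ~(x3 & x4)   — double negation
≡ x2 & ~x4 & ~x5 & (~x3 | ~x4)   — De Morgan
≡ x2 & ~x4 & ~x5   — simplify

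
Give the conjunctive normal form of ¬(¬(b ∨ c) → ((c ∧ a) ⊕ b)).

¬(¬(b ∨ c) → ((c ∧ a) ⊕ b))
= ¬(¬¬(b ∨ c) ∨ ((c ∧ a) ⊕ b))   [eliminate →]
= ¬(¬¬(b ∨ c) ∨ (((c ∧ a) ∨ b) ∧ ¬(c ∧ a ∧ b)))   [expand ⊕]
= ¬¬¬(b ∨ c) ∧ ¬(((c ∧ a) ∨ b) ∧ ¬(c ∧ a ∧ b))   [De Morgan]
= ¬(b ∨ c) ∧ ¬(((c ∧ a) ∨ b) ∧ ¬(c ∧ a ∧ b))   [double negation]
= ¬b ∧ ¬c ∧ ¬(((c ∧ a) ∨ b) ∧ ¬(c ∧ a ∧ b))   [De Morgan]
= ¬b ∧ ¬c ∧ (¬((c ∧ a) ∨ b) ∨ ¬¬(c ∧ a ∧ b))   [De Morgan]
= ¬b ∧ ¬c ∧ ((¬(c ∧ a) ∧ ¬b) ∨ ¬¬(c ∧ a ∧ b))   [De Morgan]
= ¬b ∧ ¬c ∧ (((¬c ∨ ¬a) ∧ ¬b) ∨ ¬¬(c ∧ a ∧ b))   [De Morgan]
= ¬b ∧ ¬c ∧ (((¬c ∨ ¬a) ∧ ¬b) ∨ (c ∧ a ∧ b))   [double negation]
= ¬b ∧ ¬c ∧ (¬c ∨ ¬a ∨ c) ∧ (¬c ∨ ¬a ∨ a) ∧ (¬c ∨ ¬a ∨ b) ∧ (¬b ∨ c) ∧ (¬b ∨ a) ∧ (¬b ∨ b)   [distribute ∨ over ∧]
= ¬b ∧ ¬c   [simplify]

¬b ∧ ¬c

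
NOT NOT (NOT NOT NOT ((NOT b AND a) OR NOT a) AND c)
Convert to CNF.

(b OR NOT a) AND a AND c

NOT NOT (NOT NOT NOT ((NOT b AND a) OR NOT a) AND c)
= NOT NOT NOT ((NOT b AND a) OR NOT a) AND c   [double negation]
= NOT ((NOT b AND a) OR NOT a) AND c   [double negation]
= NOT (NOT b AND a) AND NOT NOT a AND c   [De Morgan]
= (NOT NOT b OR NOT a) AND NOT NOT a AND c   [De Morgan]
= (b OR NOT a) AND NOT NOT a AND c   [double negation]
= (b OR NOT a) AND a AND c   [double negation]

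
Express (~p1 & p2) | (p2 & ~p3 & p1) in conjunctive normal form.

(~p1 & p2) | (p2 & ~p3 & p1)
⇔ (~p1 | p2) & (~p1 | ~p3) & (~p1 | p1) & (p2 | p2) & (p2 | ~p3) & (p2 | p1)   — distribute | over &
⇔ (~p1 | ~p3) & p2   — simplify

(~p1 | ~p3) & p2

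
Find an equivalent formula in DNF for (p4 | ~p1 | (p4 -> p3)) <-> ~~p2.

(p4 | ~p1 | (p4 -> p3)) <-> ~~p2
⇔ ((p4 | ~p1 | (p4 -> p3)) -> ~~p2) & (~~p2 -> (p4 | ~p1 | (p4 -> p3)))   [eliminate <->]
⇔ (~(p4 | ~p1 | (p4 -> p3)) | ~~p2) & (~~p2 -> (p4 | ~p1 | (p4 -> p3)))   [eliminate ->]
⇔ (~(p4 | ~p1 | ~p4 | p3) | ~~p2) & (~~p2 -> (p4 | ~p1 | (p4 -> p3)))   [eliminate ->]
⇔ (~(p4 | ~p1 | ~p4 | p3) | ~~p2) & (~~~p2 | p4 | ~p1 | (p4 -> p3))   [eliminate ->]
⇔ (~(p4 | ~p1 | ~p4 | p3) | ~~p2) & (~~~p2 | p4 | ~p1 | ~p4 | p3)   [eliminate ->]
⇔ ((~p4 & ~~p1 & ~~p4 & ~p3) | ~~p2) & (~~~p2 | p4 | ~p1 | ~p4 | p3)   [De Morgan]
⇔ ((~p4 & p1 & ~~p4 & ~p3) | ~~p2) & (~~~p2 | p4 | ~p1 | ~p4 | p3)   [double negation]
⇔ ((~p4 & p1 & p4 & ~p3) | ~~p2) & (~~~p2 | p4 | ~p1 | ~p4 | p3)   [double negation]
⇔ ((~p4 & p1 & p4 & ~p3) | p2) & (~~~p2 | p4 | ~p1 | ~p4 | p3)   [double negation]
⇔ ((~p4 & p1 & p4 & ~p3) | p2) & (~p2 | p4 | ~p1 | ~p4 | p3)   [double negation]
⇔ (~p4 & p1 & p4 & ~p3 & ~p2) | (~p4 & p1 & p4 & ~p3 & p4) | (~p4 & p1 & p4 & ~p3 & ~p1) | (~p4 & p1 & p4 & ~p3 & ~p4) | (~p4 & p1 & p4 & ~p3 & p3) | (p2 & ~p2) | (p2 & p4) | (p2 & ~p1) | (p2 & ~p4) | (p2 & p3)   [distribute & over |]
⇔ (p2 & p4) | (p2 & ~p1) | (p2 & ~p4) | (p2 & p3)   [simplify]

(p2 & p4) | (p2 & ~p1) | (p2 & ~p4) | (p2 & p3)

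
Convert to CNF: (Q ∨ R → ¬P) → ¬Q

(Q ∨ R → ¬P) → ¬Q
≡ ¬(Q ∨ R → ¬P) ∨ ¬Q   [eliminate →]
≡ ¬(¬(Q ∨ R) ∨ ¬P) ∨ ¬Q   [eliminate →]
≡ ¬¬(Q ∨ R) ∧ ¬¬P ∨ ¬Q   [De Morgan]
≡ (Q ∨ R) ∧ ¬¬P ∨ ¬Q   [double negation]
≡ (Q ∨ R) ∧ P ∨ ¬Q   [double negation]
≡ (Q ∨ R ∨ ¬Q) ∧ (P ∨ ¬Q)   [distribute ∨ over ∧]
≡ P ∨ ¬Q   [simplify]

P ∨ ¬Q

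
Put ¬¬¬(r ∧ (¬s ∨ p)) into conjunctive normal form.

(¬r ∨ s) ∧ (¬r ∨ ¬p)

¬¬¬(r ∧ (¬s ∨ p))
≡ ¬(r ∧ (¬s ∨ p))   (double negation)
≡ ¬r ∨ ¬(¬s ∨ p)   (De Morgan)
≡ ¬r ∨ (¬¬s ∧ ¬p)   (De Morgan)
≡ ¬r ∨ (s ∧ ¬p)   (double negation)
≡ (¬r ∨ s) ∧ (¬r ∨ ¬p)   (distribute ∨ over ∧)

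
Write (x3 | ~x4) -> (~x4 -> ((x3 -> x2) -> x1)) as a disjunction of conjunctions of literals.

(x3 | ~x4) -> (~x4 -> ((x3 -> x2) -> x1))
= ~(x3 | ~x4) | (~x4 -> ((x3 -> x2) -> x1))
= ~(x3 | ~x4) | ~~x4 | ((x3 -> x2) -> x1)
= ~(x3 | ~x4) | ~~x4 | ~(x3 -> x2) | x1
= ~(x3 | ~x4) | ~~x4 | ~(~x3 | x2) | x1
= (~x3 & ~~x4) | ~~x4 | ~(~x3 | x2) | x1
= (~x3 & x4) | ~~x4 | ~(~x3 | x2) | x1
= (~x3 & x4) | x4 | ~(~x3 | x2) | x1
= (~x3 & x4) | x4 | (~~x3 & ~x2) | x1
= (~x3 & x4) | x4 | (x3 & ~x2) | x1
= x4 | (x3 & ~x2) | x1

x4 | (x3 & ~x2) | x1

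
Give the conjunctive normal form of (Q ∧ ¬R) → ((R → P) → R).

(Q ∧ ¬R) → ((R → P) → R)
≡ ¬(Q ∧ ¬R) ∨ ((R → P) → R)   [eliminate →]
≡ ¬(Q ∧ ¬R) ∨ ¬(R → P) ∨ R   [eliminate →]
≡ ¬(Q ∧ ¬R) ∨ ¬(¬R ∨ P) ∨ R   [eliminate →]
≡ ¬Q ∨ ¬¬R ∨ ¬(¬R ∨ P) ∨ R   [De Morgan]
≡ ¬Q ∨ R ∨ ¬(¬R ∨ P) ∨ R   [double negation]
≡ ¬Q ∨ R ∨ (¬¬R ∧ ¬P) ∨ R   [De Morgan]
≡ ¬Q ∨ R ∨ (R ∧ ¬P) ∨ R   [double negation]
≡ (¬Q ∨ R ∨ R ∨ R) ∧ (¬Q ∨ R ∨ ¬P ∨ R)   [distribute ∨ over ∧]
≡ ¬Q ∨ R   [simplify]

¬Q ∨ R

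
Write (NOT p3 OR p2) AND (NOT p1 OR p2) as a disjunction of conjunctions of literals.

(NOT p3 AND NOT p1) OR p2

(NOT p3 OR p2) AND (NOT p1 OR p2)
= (NOT p3 AND NOT p1) OR (NOT p3 AND p2) OR (p2 AND NOT p1) OR (p2 AND p2)   (distribute AND over OR)
= (NOT p3 AND NOT p1) OR p2   (simplify)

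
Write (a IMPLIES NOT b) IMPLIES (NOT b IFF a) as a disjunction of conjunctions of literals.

(a AND b) OR (b AND NOT a) OR (a AND NOT b)

(a IMPLIES NOT b) IMPLIES (NOT b IFF a)
≡ NOT (a IMPLIES NOT b) OR (NOT b IFF a)   [eliminate IMPLIES]
≡ NOT (NOT a OR NOT b) OR (NOT b IFF a)   [eliminate IMPLIES]
≡ NOT (NOT a OR NOT b) OR ((NOT b IMPLIES a) AND (a IMPLIES NOT b))   [eliminate IFF]
≡ NOT (NOT a OR NOT b) OR ((NOT NOT b OR a) AND (a IMPLIES NOT b))   [eliminate IMPLIES]
≡ NOT (NOT a OR NOT b) OR ((NOT NOT b OR a) AND (NOT a OR NOT b))   [eliminate IMPLIES]
≡ (NOT NOT a AND NOT NOT b) OR ((NOT NOT b OR a) AND (NOT a OR NOT b))   [De Morgan]
≡ (a AND NOT NOT b) OR ((NOT NOT b OR a) AND (NOT a OR NOT b))   [double negation]
≡ (a AND b) OR ((NOT NOT b OR a) AND (NOT a OR NOT b))   [double negation]
≡ (a AND b) OR ((b OR a) AND (NOT a OR NOT b))   [double negation]
≡ (a AND b) OR (b AND NOT a) OR (b AND NOT b) OR (a AND NOT a) OR (a AND NOT b)   [distribute AND over OR]
≡ (a AND b) OR (b AND NOT a) OR (a AND NOT b)   [simplify]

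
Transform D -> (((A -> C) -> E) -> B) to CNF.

D -> (((A -> C) -> E) -> B)
= ~D | (((A -> C) -> E) -> B)   (eliminate ->)
= ~D | ~((A -> C) -> E) | B   (eliminate ->)
= ~D | ~(~(A -> C) | E) | B   (eliminate ->)
= ~D | ~(~(~A | C) | E) | B   (eliminate ->)
= ~D | (~~(~A | C) & ~E) | B   (De Morgan)
= ~D | ((~A | C) & ~E) | B   (double negation)
= (~D | ~A | C | B) & (~D | ~E | B)   (distribute | over &)

(~D | ~A | C | B) & (~D | ~E | B)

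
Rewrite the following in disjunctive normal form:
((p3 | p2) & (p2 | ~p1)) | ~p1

p2 | ~p1

((p3 | p2) & (p2 | ~p1)) | ~p1
= (p3 & p2) | (p3 & ~p1) | (p2 & p2) | (p2 & ~p1) | ~p1   [distribute & over |]
= p2 | ~p1   [simplify]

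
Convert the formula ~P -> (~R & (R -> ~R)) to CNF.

P | ~R

~P -> (~R & (R -> ~R))
≡ ~~P | (~R & (R -> ~R))   — eliminate ->
≡ ~~P | (~R & (~R | ~R))   — eliminate ->
≡ P | (~R & (~R | ~R))   — double negation
≡ (P | ~R) & (P | ~R | ~R)   — distribute | over &
≡ P | ~R   — simplify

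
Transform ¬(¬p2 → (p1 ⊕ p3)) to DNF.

(¬p2 ∧ ¬p1 ∧ ¬p3) ∨ (¬p2 ∧ p3 ∧ p1)

¬(¬p2 → (p1 ⊕ p3))
⇔ ¬(¬¬p2 ∨ (p1 ⊕ p3))   — eliminate →
⇔ ¬(¬¬p2 ∨ (p1 ∧ ¬p3) ∨ (¬p1 ∧ p3))   — expand ⊕
⇔ ¬¬¬p2 ∧ ¬(p1 ∧ ¬p3) ∧ ¬(¬p1 ∧ p3)   — De Morgan
⇔ ¬p2 ∧ ¬(p1 ∧ ¬p3) ∧ ¬(¬p1 ∧ p3)   — double negation
⇔ ¬p2 ∧ (¬p1 ∨ ¬¬p3) ∧ ¬(¬p1 ∧ p3)   — De Morgan
⇔ ¬p2 ∧ (¬p1 ∨ p3) ∧ ¬(¬p1 ∧ p3)   — double negation
⇔ ¬p2 ∧ (¬p1 ∨ p3) ∧ (¬¬p1 ∨ ¬p3)   — De Morgan
⇔ ¬p2 ∧ (¬p1 ∨ p3) ∧ (p1 ∨ ¬p3)   — double negation
⇔ (¬p2 ∧ ¬p1 ∧ p1) ∨ (¬p2 ∧ ¬p1 ∧ ¬p3) ∨ (¬p2 ∧ p3 ∧ p1) ∨ (¬p2 ∧ p3 ∧ ¬p3)   — distribute ∧ over ∨
⇔ (¬p2 ∧ ¬p1 ∧ ¬p3) ∨ (¬p2 ∧ p3 ∧ p1)   — simplify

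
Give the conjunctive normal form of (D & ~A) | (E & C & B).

(D & ~A) | (E & C & B)
⇔ (D | E) & (D | C) & (D | B) & (~A | E) & (~A | C) & (~A | B)   [distribute | over &]

(D | E) & (D | C) & (D | B) & (~A | E) & (~A | C) & (~A | B)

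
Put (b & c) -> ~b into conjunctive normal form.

(b & c) -> ~b
≡ ~(b & c) | ~b   [eliminate ->]
≡ ~b | ~c | ~b   [De Morgan]
≡ ~b | ~c   [simplify]

~b | ~c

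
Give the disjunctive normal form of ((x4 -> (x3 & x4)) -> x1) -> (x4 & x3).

(~x4 & ~x1) | (x4 & x3)

((x4 -> (x3 & x4)) -> x1) -> (x4 & x3)
≡ ~((x4 -> (x3 & x4)) -> x1) | (x4 & x3)   — eliminate ->
≡ ~(~(x4 -> (x3 & x4)) | x1) | (x4 & x3)   — eliminate ->
≡ ~(~(~x4 | (x3 & x4)) | x1) | (x4 & x3)   — eliminate ->
≡ (~~(~x4 | (x3 & x4)) & ~x1) | (x4 & x3)   — De Morgan
≡ ((~x4 | (x3 & x4)) & ~x1) | (x4 & x3)   — double negation
≡ (~x4 & ~x1) | (x3 & x4 & ~x1) | (x4 & x3)   — distribute & over |
≡ (~x4 & ~x1) | (x4 & x3)   — simplify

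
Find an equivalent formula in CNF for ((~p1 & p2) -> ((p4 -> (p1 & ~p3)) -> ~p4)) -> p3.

(~p1 | p3) & (p2 | p3) & (~p4 | p1 | p3) & (p4 | p3)

((~p1 & p2) -> ((p4 -> (p1 & ~p3)) -> ~p4)) -> p3
≡ ~((~p1 & p2) -> ((p4 -> (p1 & ~p3)) -> ~p4)) | p3   (eliminate ->)
≡ ~(~(~p1 & p2) | ((p4 -> (p1 & ~p3)) -> ~p4)) | p3   (eliminate ->)
≡ ~(~(~p1 & p2) | ~(p4 -> (p1 & ~p3)) | ~p4) | p3   (eliminate ->)
≡ ~(~(~p1 & p2) | ~(~p4 | (p1 & ~p3)) | ~p4) | p3   (eliminate ->)
≡ (~~(~p1 & p2) & ~~(~p4 | (p1 & ~p3)) & ~~p4) | p3   (De Morgan)
≡ (~p1 & p2 & ~~(~p4 | (p1 & ~p3)) & ~~p4) | p3   (double negation)
≡ (~p1 & p2 & (~p4 | (p1 & ~p3)) & ~~p4) | p3   (double negation)
≡ (~p1 & p2 & (~p4 | (p1 & ~p3)) & p4) | p3   (double negation)
≡ (~p1 | p3) & (p2 | p3) & (~p4 | p1 | p3) & (~p4 | ~p3 | p3) & (p4 | p3)   (distribute | over &)
≡ (~p1 | p3) & (p2 | p3) & (~p4 | p1 | p3) & (p4 | p3)   (simplify)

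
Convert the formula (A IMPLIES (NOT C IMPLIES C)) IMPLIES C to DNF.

(A IMPLIES (NOT C IMPLIES C)) IMPLIES C
= NOT (A IMPLIES (NOT C IMPLIES C)) OR C   [eliminate IMPLIES]
= NOT (NOT A OR (NOT C IMPLIES C)) OR C   [eliminate IMPLIES]
= NOT (NOT A OR NOT NOT C OR C) OR C   [eliminate IMPLIES]
= (NOT NOT A AND NOT NOT NOT C AND NOT C) OR C   [De Morgan]
= (A AND NOT NOT NOT C AND NOT C) OR C   [double negation]
= (A AND NOT C AND NOT C) OR C   [double negation]
= (A AND NOT C) OR C   [simplify]

(A AND NOT C) OR C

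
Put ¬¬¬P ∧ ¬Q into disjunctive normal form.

¬P ∧ ¬Q

¬¬¬P ∧ ¬Q
≡ ¬P ∧ ¬Q   (double negation)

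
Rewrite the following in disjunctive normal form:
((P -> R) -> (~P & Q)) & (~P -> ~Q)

((P -> R) -> (~P & Q)) & (~P -> ~Q)
⇔ (~(P -> R) | (~P & Q)) & (~P -> ~Q)   [eliminate ->]
⇔ (~(~P | R) | (~P & Q)) & (~P -> ~Q)   [eliminate ->]
⇔ (~(~P | R) | (~P & Q)) & (~~P | ~Q)   [eliminate ->]
⇔ ((~~P & ~R) | (~P & Q)) & (~~P | ~Q)   [De Morgan]
⇔ ((P & ~R) | (~P & Q)) & (~~P | ~Q)   [double negation]
⇔ ((P & ~R) | (~P & Q)) & (P | ~Q)   [double negation]
⇔ (P & ~R & P) | (P & ~R & ~Q) | (~P & Q & P) | (~P & Q & ~Q)   [distribute & over |]
⇔ P & ~R   [simplify]

P & ~R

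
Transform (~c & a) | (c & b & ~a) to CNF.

(~c | b) & (~c | ~a) & (a | c) & (a | b)

(~c & a) | (c & b & ~a)
⇔ (~c | c) & (~c | b) & (~c | ~a) & (a | c) & (a | b) & (a | ~a)   [distribute | over &]
⇔ (~c | b) & (~c | ~a) & (a | c) & (a | b)   [simplify]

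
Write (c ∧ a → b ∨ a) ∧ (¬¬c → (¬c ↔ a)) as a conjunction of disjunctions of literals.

¬c ∨ ¬a

(c ∧ a → b ∨ a) ∧ (¬¬c → (¬c ↔ a))
≡ (¬(c ∧ a) ∨ b ∨ a) ∧ (¬¬c → (¬c ↔ a))   (eliminate →)
≡ (¬(c ∧ a) ∨ b ∨ a) ∧ (¬¬¬c ∨ (¬c ↔ a))   (eliminate →)
≡ (¬(c ∧ a) ∨ b ∨ a) ∧ (¬¬¬c ∨ (¬c → a) ∧ (a → ¬c))   (eliminate ↔)
≡ (¬(c ∧ a) ∨ b ∨ a) ∧ (¬¬¬c ∨ (¬¬c ∨ a) ∧ (a → ¬c))   (eliminate →)
≡ (¬(c ∧ a) ∨ b ∨ a) ∧ (¬¬¬c ∨ (¬¬c ∨ a) ∧ (¬a ∨ ¬c))   (eliminate →)
≡ (¬c ∨ ¬a ∨ b ∨ a) ∧ (¬¬¬c ∨ (¬¬c ∨ a) ∧ (¬a ∨ ¬c))   (De Morgan)
≡ (¬c ∨ ¬a ∨ b ∨ a) ∧ (¬c ∨ (¬¬c ∨ a) ∧ (¬a ∨ ¬c))   (double negation)
≡ (¬c ∨ ¬a ∨ b ∨ a) ∧ (¬c ∨ (c ∨ a) ∧ (¬a ∨ ¬c))   (double negation)
≡ (¬c ∨ ¬a ∨ b ∨ a) ∧ (¬c ∨ c ∨ a) ∧ (¬c ∨ ¬a ∨ ¬c)   (distribute ∨ over ∧)
≡ ¬c ∨ ¬a   (simplify)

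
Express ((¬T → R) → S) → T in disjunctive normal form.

(R ∧ ¬S) ∨ T

((¬T → R) → S) → T
≡ ¬((¬T → R) → S) ∨ T   [eliminate →]
≡ ¬(¬(¬T → R) ∨ S) ∨ T   [eliminate →]
≡ ¬(¬(¬¬T ∨ R) ∨ S) ∨ T   [eliminate →]
≡ (¬¬(¬¬T ∨ R) ∧ ¬S) ∨ T   [De Morgan]
≡ ((¬¬T ∨ R) ∧ ¬S) ∨ T   [double negation]
≡ ((T ∨ R) ∧ ¬S) ∨ T   [double negation]
≡ (T ∧ ¬S) ∨ (R ∧ ¬S) ∨ T   [distribute ∧ over ∨]
≡ (R ∧ ¬S) ∨ T   [simplify]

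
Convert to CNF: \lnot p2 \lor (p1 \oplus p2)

\lnot p2 \lor (p1 \oplus p2)
≡ \lnot p2 \lor ((p1 \lor p2) \land \lnot (p1 \land p2))
≡ \lnot p2 \lor ((p1 \lor p2) \land (\lnot p1 \lor \lnot p2))
≡ (\lnot p2 \lor p1 \lor p2) \land (\lnot p2 \lor \lnot p1 \lor \lnot p2)
≡ \lnot p2 \lor \lnot p1

\lnot p2 \lor \lnot p1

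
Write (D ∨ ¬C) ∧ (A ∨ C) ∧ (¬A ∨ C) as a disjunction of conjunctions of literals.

D ∧ C

(D ∨ ¬C) ∧ (A ∨ C) ∧ (¬A ∨ C)
≡ (D ∧ A ∧ ¬A) ∨ (D ∧ A ∧ C) ∨ (D ∧ C ∧ ¬A) ∨ (D ∧ C ∧ C) ∨ (¬C ∧ A ∧ ¬A) ∨ (¬C ∧ A ∧ C) ∨ (¬C ∧ C ∧ ¬A) ∨ (¬C ∧ C ∧ C)   (distribute ∧ over ∨)
≡ D ∧ C   (simplify)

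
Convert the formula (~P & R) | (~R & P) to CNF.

(~P & R) | (~R & P)
≡ (~P | ~R) & (~P | P) & (R | ~R) & (R | P)   — distribute | over &
≡ (~P | ~R) & (R | P)   — simplify

(~P | ~R) & (R | P)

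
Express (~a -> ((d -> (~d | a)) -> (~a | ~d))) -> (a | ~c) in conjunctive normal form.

(~a -> ((d -> (~d | a)) -> (~a | ~d))) -> (a | ~c)
≡ ~(~a -> ((d -> (~d | a)) -> (~a | ~d))) | a | ~c   — eliminate ->
≡ ~(~~a | ((d -> (~d | a)) -> (~a | ~d))) | a | ~c   — eliminate ->
≡ ~(~~a | ~(d -> (~d | a)) | ~a | ~d) | a | ~c   — eliminate ->
≡ ~(~~a | ~(~d | ~d | a) | ~a | ~d) | a | ~c   — eliminate ->
≡ (~~~a & ~~(~d | ~d | a) & ~~a & ~~d) | a | ~c   — De Morgan
≡ (~a & ~~(~d | ~d | a) & ~~a & ~~d) | a | ~c   — double negation
≡ (~a & (~d | ~d | a) & ~~a & ~~d) | a | ~c   — double negation
≡ (~a & (~d | ~d | a) & a & ~~d) | a | ~c   — double negation
≡ (~a & (~d | ~d | a) & a & d) | a | ~c   — double negation
≡ (~a | a | ~c) & (~d | ~d | a | a | ~c) & (a | a | ~c) & (d | a | ~c)   — distribute | over &
≡ a | ~c   — simplify

a | ~c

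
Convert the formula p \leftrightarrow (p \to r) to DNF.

p \leftrightarrow (p \to r)
= (p \to (p \to r)) \land ((p \to r) \to p)   — eliminate \leftrightarrow
= (\lnot p \lor (p \to r)) \land ((p \to r) \to p)   — eliminate \to
= (\lnot p \lor \lnot p \lor r) \land ((p \to r) \to p)   — eliminate \to
= (\lnot p \lor \lnot p \lor r) \land (\lnot (p \to r) \lor p)   — eliminate \to
= (\lnot p \lor \lnot p \lor r) \land (\lnot (\lnot p \lor r) \lor p)   — eliminate \to
= (\lnot p \lor \lnot p \lor r) \land ((\lnot \lnot p \land \lnot r) \lor p)   — De Morgan
= (\lnot p \lor \lnot p \lor r) \land ((p \land \lnot r) \lor p)   — double negation
= (\lnot p \land p \land \lnot r) \lor (\lnot p \land p) \lor (\lnot p \land p \land \lnot r) \lor (\lnot p \land p) \lor (r \land p \land \lnot r) \lor (r \land p)   — distribute \land over \lor
= r \land p   — simplify

r \land p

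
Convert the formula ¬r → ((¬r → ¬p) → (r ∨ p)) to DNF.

¬r → ((¬r → ¬p) → (r ∨ p))
⇔ ¬¬r ∨ ((¬r → ¬p) → (r ∨ p))   — eliminate →
⇔ ¬¬r ∨ ¬(¬r → ¬p) ∨ r ∨ p   — eliminate →
⇔ ¬¬r ∨ ¬(¬¬r ∨ ¬p) ∨ r ∨ p   — eliminate →
⇔ r ∨ ¬(¬¬r ∨ ¬p) ∨ r ∨ p   — double negation
⇔ r ∨ (¬¬¬r ∧ ¬¬p) ∨ r ∨ p   — De Morgan
⇔ r ∨ (¬r ∧ ¬¬p) ∨ r ∨ p   — double negation
⇔ r ∨ (¬r ∧ p) ∨ r ∨ p   — double negation
⇔ r ∨ p   — simplify

r ∨ p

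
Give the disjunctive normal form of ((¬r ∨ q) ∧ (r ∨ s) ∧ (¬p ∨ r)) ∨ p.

(¬r ∧ s ∧ ¬p) ∨ (q ∧ r) ∨ (q ∧ s ∧ ¬p) ∨ p

((¬r ∨ q) ∧ (r ∨ s) ∧ (¬p ∨ r)) ∨ p
⇔ (¬r ∧ r ∧ ¬p) ∨ (¬r ∧ r ∧ r) ∨ (¬r ∧ s ∧ ¬p) ∨ (¬r ∧ s ∧ r) ∨ (q ∧ r ∧ ¬p) ∨ (q ∧ r ∧ r) ∨ (q ∧ s ∧ ¬p) ∨ (q ∧ s ∧ r) ∨ p   (distribute ∧ over ∨)
⇔ (¬r ∧ s ∧ ¬p) ∨ (q ∧ r) ∨ (q ∧ s ∧ ¬p) ∨ p   (simplify)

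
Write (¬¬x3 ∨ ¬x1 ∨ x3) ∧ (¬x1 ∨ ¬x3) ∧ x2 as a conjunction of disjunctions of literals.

(¬¬x3 ∨ ¬x1 ∨ x3) ∧ (¬x1 ∨ ¬x3) ∧ x2
= (x3 ∨ ¬x1 ∨ x3) ∧ (¬x1 ∨ ¬x3) ∧ x2   [double negation]
= (x3 ∨ ¬x1) ∧ (¬x1 ∨ ¬x3) ∧ x2   [simplify]

(x3 ∨ ¬x1) ∧ (¬x1 ∨ ¬x3) ∧ x2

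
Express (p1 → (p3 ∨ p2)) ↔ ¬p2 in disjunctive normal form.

(¬p2 ∧ ¬p1) ∨ (¬p2 ∧ p3)

(p1 → (p3 ∨ p2)) ↔ ¬p2
= ((p1 → (p3 ∨ p2)) → ¬p2) ∧ (¬p2 → (p1 → (p3 ∨ p2)))   [eliminate ↔]
= (¬(p1 → (p3 ∨ p2)) ∨ ¬p2) ∧ (¬p2 → (p1 → (p3 ∨ p2)))   [eliminate →]
= (¬(¬p1 ∨ p3 ∨ p2) ∨ ¬p2) ∧ (¬p2 → (p1 → (p3 ∨ p2)))   [eliminate →]
= (¬(¬p1 ∨ p3 ∨ p2) ∨ ¬p2) ∧ (¬¬p2 ∨ (p1 → (p3 ∨ p2)))   [eliminate →]
= (¬(¬p1 ∨ p3 ∨ p2) ∨ ¬p2) ∧ (¬¬p2 ∨ ¬p1 ∨ p3 ∨ p2)   [eliminate →]
= ((¬¬p1 ∧ ¬p3 ∧ ¬p2) ∨ ¬p2) ∧ (¬¬p2 ∨ ¬p1 ∨ p3 ∨ p2)   [De Morgan]
= ((p1 ∧ ¬p3 ∧ ¬p2) ∨ ¬p2) ∧ (¬¬p2 ∨ ¬p1 ∨ p3 ∨ p2)   [double negation]
= ((p1 ∧ ¬p3 ∧ ¬p2) ∨ ¬p2) ∧ (p2 ∨ ¬p1 ∨ p3 ∨ p2)   [double negation]
= (p1 ∧ ¬p3 ∧ ¬p2 ∧ p2) ∨ (p1 ∧ ¬p3 ∧ ¬p2 ∧ ¬p1) ∨ (p1 ∧ ¬p3 ∧ ¬p2 ∧ p3) ∨ (p1 ∧ ¬p3 ∧ ¬p2 ∧ p2) ∨ (¬p2 ∧ p2) ∨ (¬p2 ∧ ¬p1) ∨ (¬p2 ∧ p3) ∨ (¬p2 ∧ p2)   [distribute ∧ over ∨]
= (¬p2 ∧ ¬p1) ∨ (¬p2 ∧ p3)   [simplify]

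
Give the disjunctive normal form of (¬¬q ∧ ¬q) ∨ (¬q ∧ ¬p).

¬q ∧ ¬p

(¬¬q ∧ ¬q) ∨ (¬q ∧ ¬p)
= (q ∧ ¬q) ∨ (¬q ∧ ¬p)   — double negation
= ¬q ∧ ¬p   — simplify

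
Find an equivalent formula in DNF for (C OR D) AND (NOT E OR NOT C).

(C AND NOT E) OR (D AND NOT E) OR (D AND NOT C)

(C OR D) AND (NOT E OR NOT C)
≡ (C AND NOT E) OR (C AND NOT C) OR (D AND NOT E) OR (D AND NOT C)   (distribute AND over OR)
≡ (C AND NOT E) OR (D AND NOT E) OR (D AND NOT C)   (simplify)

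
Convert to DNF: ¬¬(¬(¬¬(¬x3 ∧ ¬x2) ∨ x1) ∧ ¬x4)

¬¬(¬(¬¬(¬x3 ∧ ¬x2) ∨ x1) ∧ ¬x4)
= ¬(¬¬(¬x3 ∧ ¬x2) ∨ x1) ∧ ¬x4   — double negation
= ¬¬¬(¬x3 ∧ ¬x2) ∧ ¬x1 ∧ ¬x4   — De Morgan
= ¬(¬x3 ∧ ¬x2) ∧ ¬x1 ∧ ¬x4   — double negation
= (¬¬x3 ∨ ¬¬x2) ∧ ¬x1 ∧ ¬x4   — De Morgan
= (x3 ∨ ¬¬x2) ∧ ¬x1 ∧ ¬x4   — double negation
= (x3 ∨ x2) ∧ ¬x1 ∧ ¬x4   — double negation
= (x3 ∧ ¬x1 ∧ ¬x4) ∨ (x2 ∧ ¬x1 ∧ ¬x4)   — distribute ∧ over ∨

(x3 ∧ ¬x1 ∧ ¬x4) ∨ (x2 ∧ ¬x1 ∧ ¬x4)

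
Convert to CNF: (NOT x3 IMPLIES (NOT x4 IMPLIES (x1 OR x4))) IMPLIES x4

(NOT x3 IMPLIES (NOT x4 IMPLIES (x1 OR x4))) IMPLIES x4
≡ NOT (NOT x3 IMPLIES (NOT x4 IMPLIES (x1 OR x4))) OR x4   [eliminate IMPLIES]
≡ NOT (NOT NOT x3 OR (NOT x4 IMPLIES (x1 OR x4))) OR x4   [eliminate IMPLIES]
≡ NOT (NOT NOT x3 OR NOT NOT x4 OR x1 OR x4) OR x4   [eliminate IMPLIES]
≡ (NOT NOT NOT x3 AND NOT NOT NOT x4 AND NOT x1 AND NOT x4) OR x4   [De Morgan]
≡ (NOT x3 AND NOT NOT NOT x4 AND NOT x1 AND NOT x4) OR x4   [double negation]
≡ (NOT x3 AND NOT x4 AND NOT x1 AND NOT x4) OR x4   [double negation]
≡ (NOT x3 OR x4) AND (NOT x4 OR x4) AND (NOT x1 OR x4) AND (NOT x4 OR x4)   [distribute OR over AND]
≡ (NOT x3 OR x4) AND (NOT x1 OR x4)   [simplify]

(NOT x3 OR x4) AND (NOT x1 OR x4)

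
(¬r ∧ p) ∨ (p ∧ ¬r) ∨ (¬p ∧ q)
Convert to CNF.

(¬r ∧ p) ∨ (p ∧ ¬r) ∨ (¬p ∧ q)
≡ (¬r ∨ p ∨ ¬p) ∧ (¬r ∨ p ∨ q) ∧ (¬r ∨ ¬r ∨ ¬p) ∧ (¬r ∨ ¬r ∨ q) ∧ (p ∨ p ∨ ¬p) ∧ (p ∨ p ∨ q) ∧ (p ∨ ¬r ∨ ¬p) ∧ (p ∨ ¬r ∨ q)   [distribute ∨ over ∧]
≡ (¬r ∨ ¬p) ∧ (¬r ∨ q) ∧ (p ∨ q)   [simplify]

(¬r ∨ ¬p) ∧ (¬r ∨ q) ∧ (p ∨ q)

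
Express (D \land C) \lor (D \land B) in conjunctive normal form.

D \land (C \lor B)

(D \land C) \lor (D \land B)
⇔ (D \lor D) \land (D \lor B) \land (C \lor D) \land (C \lor B)
⇔ D \land (C \lor B)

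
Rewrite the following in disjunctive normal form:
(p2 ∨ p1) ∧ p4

(p2 ∨ p1) ∧ p4
= (p2 ∧ p4) ∨ (p1 ∧ p4)   [distribute ∧ over ∨]

(p2 ∧ p4) ∨ (p1 ∧ p4)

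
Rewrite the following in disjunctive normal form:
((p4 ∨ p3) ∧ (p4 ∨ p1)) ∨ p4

((p4 ∨ p3) ∧ (p4 ∨ p1)) ∨ p4
≡ (p4 ∧ p4) ∨ (p4 ∧ p1) ∨ (p3 ∧ p4) ∨ (p3 ∧ p1) ∨ p4
≡ p4 ∨ (p3 ∧ p1)

p4 ∨ (p3 ∧ p1)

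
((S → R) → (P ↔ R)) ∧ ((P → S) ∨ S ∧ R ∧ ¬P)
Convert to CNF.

((S → R) → (P ↔ R)) ∧ ((P → S) ∨ S ∧ R ∧ ¬P)
⇔ (¬(S → R) ∨ (P ↔ R)) ∧ ((P → S) ∨ S ∧ R ∧ ¬P)   (eliminate →)
⇔ (¬(¬S ∨ R) ∨ (P ↔ R)) ∧ ((P → S) ∨ S ∧ R ∧ ¬P)   (eliminate →)
⇔ (¬(¬S ∨ R) ∨ (P → R) ∧ (R → P)) ∧ ((P → S) ∨ S ∧ R ∧ ¬P)   (eliminate ↔)
⇔ (¬(¬S ∨ R) ∨ (¬P ∨ R) ∧ (R → P)) ∧ ((P → S) ∨ S ∧ R ∧ ¬P)   (eliminate →)
⇔ (¬(¬S ∨ R) ∨ (¬P ∨ R) ∧ (¬R ∨ P)) ∧ ((P → S) ∨ S ∧ R ∧ ¬P)   (eliminate →)
⇔ (¬(¬S ∨ R) ∨ (¬P ∨ R) ∧ (¬R ∨ P)) ∧ (¬P ∨ S ∨ S ∧ R ∧ ¬P)   (eliminate →)
⇔ (¬¬S ∧ ¬R ∨ (¬P ∨ R) ∧ (¬R ∨ P)) ∧ (¬P ∨ S ∨ S ∧ R ∧ ¬P)   (De Morgan)
⇔ (S ∧ ¬R ∨ (¬P ∨ R) ∧ (¬R ∨ P)) ∧ (¬P ∨ S ∨ S ∧ R ∧ ¬P)   (double negation)
⇔ (S ∨ ¬P ∨ R) ∧ (S ∨ ¬R ∨ P) ∧ (¬R ∨ ¬P ∨ R) ∧ (¬R ∨ ¬R ∨ P) ∧ (¬P ∨ S ∨ S) ∧ (¬P ∨ S ∨ R) ∧ (¬P ∨ S ∨ ¬P)   (distribute ∨ over ∧)
⇔ (¬R ∨ P) ∧ (¬P ∨ S)   (simplify)

(¬R ∨ P) ∧ (¬P ∨ S)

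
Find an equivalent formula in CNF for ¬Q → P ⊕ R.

(Q ∨ P ∨ R) ∧ (Q ∨ ¬P ∨ ¬R)

¬Q → P ⊕ R
⇔ ¬¬Q ∨ (P ⊕ R)   [eliminate →]
⇔ ¬¬Q ∨ (P ∨ R) ∧ ¬(P ∧ R)   [expand ⊕]
⇔ Q ∨ (P ∨ R) ∧ ¬(P ∧ R)   [double negation]
⇔ Q ∨ (P ∨ R) ∧ (¬P ∨ ¬R)   [De Morgan]
⇔ (Q ∨ P ∨ R) ∧ (Q ∨ ¬P ∨ ¬R)   [distribute ∨ over ∧]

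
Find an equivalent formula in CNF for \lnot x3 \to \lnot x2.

\lnot x3 \to \lnot x2
≡ \lnot \lnot x3 \lor \lnot x2   [eliminate \to]
≡ x3 \lor \lnot x2   [double negation]

x3 \lor \lnot x2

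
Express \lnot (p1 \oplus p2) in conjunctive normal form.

(\lnot p1 \lor p2) \land (\lnot p2 \lor p1)

\lnot (p1 \oplus p2)
⇔ \lnot ((p1 \lor p2) \land \lnot (p1 \land p2))   [expand \oplus]
⇔ \lnot (p1 \lor p2) \lor \lnot \lnot (p1 \land p2)   [De Morgan]
⇔ (\lnot p1 \land \lnot p2) \lor \lnot \lnot (p1 \land p2)   [De Morgan]
⇔ (\lnot p1 \land \lnot p2) \lor (p1 \land p2)   [double negation]
⇔ (\lnot p1 \lor p1) \land (\lnot p1 \lor p2) \land (\lnot p2 \lor p1) \land (\lnot p2 \lor p2)   [distribute \lor over \land]
⇔ (\lnot p1 \lor p2) \land (\lnot p2 \lor p1)   [simplify]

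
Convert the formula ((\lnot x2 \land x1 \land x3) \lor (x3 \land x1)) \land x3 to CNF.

x1 \land x3

((\lnot x2 \land x1 \land x3) \lor (x3 \land x1)) \land x3
≡ (\lnot x2 \lor x3) \land (\lnot x2 \lor x1) \land (x1 \lor x3) \land (x1 \lor x1) \land (x3 \lor x3) \land (x3 \lor x1) \land x3   [distribute \lor over \land]
≡ x1 \land x3   [simplify]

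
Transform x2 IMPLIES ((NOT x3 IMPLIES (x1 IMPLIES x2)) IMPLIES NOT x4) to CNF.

NOT x2 OR NOT x4

x2 IMPLIES ((NOT x3 IMPLIES (x1 IMPLIES x2)) IMPLIES NOT x4)
⇔ NOT x2 OR ((NOT x3 IMPLIES (x1 IMPLIES x2)) IMPLIES NOT x4)   [eliminate IMPLIES]
⇔ NOT x2 OR NOT (NOT x3 IMPLIES (x1 IMPLIES x2)) OR NOT x4   [eliminate IMPLIES]
⇔ NOT x2 OR NOT (NOT NOT x3 OR (x1 IMPLIES x2)) OR NOT x4   [eliminate IMPLIES]
⇔ NOT x2 OR NOT (NOT NOT x3 OR NOT x1 OR x2) OR NOT x4   [eliminate IMPLIES]
⇔ NOT x2 OR (NOT NOT NOT x3 AND NOT NOT x1 AND NOT x2) OR NOT x4   [De Morgan]
⇔ NOT x2 OR (NOT x3 AND NOT NOT x1 AND NOT x2) OR NOT x4   [double negation]
⇔ NOT x2 OR (NOT x3 AND x1 AND NOT x2) OR NOT x4   [double negation]
⇔ (NOT x2 OR NOT x3 OR NOT x4) AND (NOT x2 OR x1 OR NOT x4) AND (NOT x2 OR NOT x2 OR NOT x4)   [distribute OR over AND]
⇔ NOT x2 OR NOT x4   [simplify]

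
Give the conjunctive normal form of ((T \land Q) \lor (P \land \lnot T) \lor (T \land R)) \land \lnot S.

(T \lor P) \land (Q \lor P \lor R) \land (Q \lor \lnot T \lor R) \land \lnot S

((T \land Q) \lor (P \land \lnot T) \lor (T \land R)) \land \lnot S
= (T \lor P \lor T) \land (T \lor P \lor R) \land (T \lor \lnot T \lor T) \land (T \lor \lnot T \lor R) \land (Q \lor P \lor T) \land (Q \lor P \lor R) \land (Q \lor \lnot T \lor T) \land (Q \lor \lnot T \lor R) \land \lnot S   [distribute \lor over \land]
= (T \lor P) \land (Q \lor P \lor R) \land (Q \lor \lnot T \lor R) \land \lnot S   [simplify]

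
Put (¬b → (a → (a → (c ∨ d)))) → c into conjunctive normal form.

(¬b → (a → (a → (c ∨ d)))) → c
≡ ¬(¬b → (a → (a → (c ∨ d)))) ∨ c   [eliminate →]
≡ ¬(¬¬b ∨ (a → (a → (c ∨ d)))) ∨ c   [eliminate →]
≡ ¬(¬¬b ∨ ¬a ∨ (a → (c ∨ d))) ∨ c   [eliminate →]
≡ ¬(¬¬b ∨ ¬a ∨ ¬a ∨ c ∨ d) ∨ c   [eliminate →]
≡ (¬¬¬b ∧ ¬¬a ∧ ¬¬a ∧ ¬c ∧ ¬d) ∨ c   [De Morgan]
≡ (¬b ∧ ¬¬a ∧ ¬¬a ∧ ¬c ∧ ¬d) ∨ c   [double negation]
≡ (¬b ∧ a ∧ ¬¬a ∧ ¬c ∧ ¬d) ∨ c   [double negation]
≡ (¬b ∧ a ∧ a ∧ ¬c ∧ ¬d) ∨ c   [double negation]
≡ (¬b ∨ c) ∧ (a ∨ c) ∧ (a ∨ c) ∧ (¬c ∨ c) ∧ (¬d ∨ c)   [distribute ∨ over ∧]
≡ (¬b ∨ c) ∧ (a ∨ c) ∧ (¬d ∨ c)   [simplify]

(¬b ∨ c) ∧ (a ∨ c) ∧ (¬d ∨ c)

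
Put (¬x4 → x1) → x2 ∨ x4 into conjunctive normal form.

¬x1 ∨ x2 ∨ x4

(¬x4 → x1) → x2 ∨ x4
= ¬(¬x4 → x1) ∨ x2 ∨ x4
= ¬(¬¬x4 ∨ x1) ∨ x2 ∨ x4
= ¬¬¬x4 ∧ ¬x1 ∨ x2 ∨ x4
= ¬x4 ∧ ¬x1 ∨ x2 ∨ x4
= (¬x4 ∨ x2 ∨ x4) ∧ (¬x1 ∨ x2 ∨ x4)
= ¬x1 ∨ x2 ∨ x4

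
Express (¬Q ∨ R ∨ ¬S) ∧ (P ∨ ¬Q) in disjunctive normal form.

(¬Q ∨ R ∨ ¬S) ∧ (P ∨ ¬Q)
≡ (¬Q ∧ P) ∨ (¬Q ∧ ¬Q) ∨ (R ∧ P) ∨ (R ∧ ¬Q) ∨ (¬S ∧ P) ∨ (¬S ∧ ¬Q)   [distribute ∧ over ∨]
≡ ¬Q ∨ (R ∧ P) ∨ (¬S ∧ P)   [simplify]

¬Q ∨ (R ∧ P) ∨ (¬S ∧ P)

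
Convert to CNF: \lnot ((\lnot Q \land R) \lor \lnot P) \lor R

P \lor R

\lnot ((\lnot Q \land R) \lor \lnot P) \lor R
= (\lnot (\lnot Q \land R) \land \lnot \lnot P) \lor R   [De Morgan]
= ((\lnot \lnot Q \lor \lnot R) \land \lnot \lnot P) \lor R   [De Morgan]
= ((Q \lor \lnot R) \land \lnot \lnot P) \lor R   [double negation]
= ((Q \lor \lnot R) \land P) \lor R   [double negation]
= (Q \lor \lnot R \lor R) \land (P \lor R)   [distribute \lor over \land]
= P \lor R   [simplify]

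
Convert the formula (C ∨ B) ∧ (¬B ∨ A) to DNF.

C ∧ ¬B ∨ C ∧ A ∨ B ∧ A

(C ∨ B) ∧ (¬B ∨ A)
⇔ C ∧ ¬B ∨ C ∧ A ∨ B ∧ ¬B ∨ B ∧ A   — distribute ∧ over ∨
⇔ C ∧ ¬B ∨ C ∧ A ∨ B ∧ A   — simplify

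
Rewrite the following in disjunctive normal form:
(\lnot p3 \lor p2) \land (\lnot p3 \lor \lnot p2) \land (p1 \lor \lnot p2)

(\lnot p3 \land p1) \lor (\lnot p3 \land \lnot p2)

(\lnot p3 \lor p2) \land (\lnot p3 \lor \lnot p2) \land (p1 \lor \lnot p2)
≡ (\lnot p3 \land \lnot p3 \land p1) \lor (\lnot p3 \land \lnot p3 \land \lnot p2) \lor (\lnot p3 \land \lnot p2 \land p1) \lor (\lnot p3 \land \lnot p2 \land \lnot p2) \lor (p2 \land \lnot p3 \land p1) \lor (p2 \land \lnot p3 \land \lnot p2) \lor (p2 \land \lnot p2 \land p1) \lor (p2 \land \lnot p2 \land \lnot p2)   [distribute \land over \lor]
≡ (\lnot p3 \land p1) \lor (\lnot p3 \land \lnot p2)   [simplify]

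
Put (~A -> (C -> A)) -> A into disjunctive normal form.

(~A & C) | A

(~A -> (C -> A)) -> A
= ~(~A -> (C -> A)) | A   [eliminate ->]
= ~(~~A | (C -> A)) | A   [eliminate ->]
= ~(~~A | ~C | A) | A   [eliminate ->]
= (~~~A & ~~C & ~A) | A   [De Morgan]
= (~A & ~~C & ~A) | A   [double negation]
= (~A & C & ~A) | A   [double negation]
= (~A & C) | A   [simplify]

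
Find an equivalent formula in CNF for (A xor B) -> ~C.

(~A | B | ~C) & (~B | A | ~C)

(A xor B) -> ~C
⇔ ~(A xor B) | ~C   (eliminate ->)
⇔ ~((A | B) & ~(A & B)) | ~C   (expand xor)
⇔ ~(A | B) | ~~(A & B) | ~C   (De Morgan)
⇔ (~A & ~B) | ~~(A & B) | ~C   (De Morgan)
⇔ (~A & ~B) | (A & B) | ~C   (double negation)
⇔ (~A | A | ~C) & (~A | B | ~C) & (~B | A | ~C) & (~B | B | ~C)   (distribute | over &)
⇔ (~A | B | ~C) & (~B | A | ~C)   (simplify)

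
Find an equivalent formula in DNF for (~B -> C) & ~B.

C & ~B

(~B -> C) & ~B
= (~~B | C) & ~B   [eliminate ->]
= (B | C) & ~B   [double negation]
= (B & ~B) | (C & ~B)   [distribute & over |]
= C & ~B   [simplify]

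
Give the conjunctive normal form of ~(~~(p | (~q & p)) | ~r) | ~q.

~(~~(p | (~q & p)) | ~r) | ~q
≡ (~~~(p | (~q & p)) & ~~r) | ~q   (De Morgan)
≡ (~(p | (~q & p)) & ~~r) | ~q   (double negation)
≡ (~p & ~(~q & p) & ~~r) | ~q   (De Morgan)
≡ (~p & (~~q | ~p) & ~~r) | ~q   (De Morgan)
≡ (~p & (q | ~p) & ~~r) | ~q   (double negation)
≡ (~p & (q | ~p) & r) | ~q   (double negation)
≡ (~p | ~q) & (q | ~p | ~q) & (r | ~q)   (distribute | over &)
≡ (~p | ~q) & (r | ~q)   (simplify)

(~p | ~q) & (r | ~q)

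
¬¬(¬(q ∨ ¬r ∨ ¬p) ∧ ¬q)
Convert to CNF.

¬¬(¬(q ∨ ¬r ∨ ¬p) ∧ ¬q)
= ¬(q ∨ ¬r ∨ ¬p) ∧ ¬q   [double negation]
= ¬q ∧ ¬¬r ∧ ¬¬p ∧ ¬q   [De Morgan]
= ¬q ∧ r ∧ ¬¬p ∧ ¬q   [double negation]
= ¬q ∧ r ∧ p ∧ ¬q   [double negation]
= ¬q ∧ r ∧ p   [simplify]

¬q ∧ r ∧ p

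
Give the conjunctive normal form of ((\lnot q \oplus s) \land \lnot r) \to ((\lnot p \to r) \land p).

(q \lor s \lor r \lor p) \land (\lnot s \lor \lnot q \lor r \lor p)

((\lnot q \oplus s) \land \lnot r) \to ((\lnot p \to r) \land p)
⇔ \lnot ((\lnot q \oplus s) \land \lnot r) \lor ((\lnot p \to r) \land p)   [eliminate \to]
⇔ \lnot ((\lnot q \lor s) \land \lnot (\lnot q \land s) \land \lnot r) \lor ((\lnot p \to r) \land p)   [expand \oplus]
⇔ \lnot ((\lnot q \lor s) \land \lnot (\lnot q \land s) \land \lnot r) \lor ((\lnot \lnot p \lor r) \land p)   [eliminate \to]
⇔ \lnot (\lnot q \lor s) \lor \lnot \lnot (\lnot q \land s) \lor \lnot \lnot r \lor ((\lnot \lnot p \lor r) \land p)   [De Morgan]
⇔ (\lnot \lnot q \land \lnot s) \lor \lnot \lnot (\lnot q \land s) \lor \lnot \lnot r \lor ((\lnot \lnot p \lor r) \land p)   [De Morgan]
⇔ (q \land \lnot s) \lor \lnot \lnot (\lnot q \land s) \lor \lnot \lnot r \lor ((\lnot \lnot p \lor r) \land p)   [double negation]
⇔ (q \land \lnot s) \lor (\lnot q \land s) \lor \lnot \lnot r \lor ((\lnot \lnot p \lor r) \land p)   [double negation]
⇔ (q \land \lnot s) \lor (\lnot q \land s) \lor r \lor ((\lnot \lnot p \lor r) \land p)   [double negation]
⇔ (q \land \lnot s) \lor (\lnot q \land s) \lor r \lor ((p \lor r) \land p)   [double negation]
⇔ (q \lor \lnot q \lor r \lor p \lor r) \land (q \lor \lnot q \lor r \lor p) \land (q \lor s \lor r \lor p \lor r) \land (q \lor s \lor r \lor p) \land (\lnot s \lor \lnot q \lor r \lor p \lor r) \land (\lnot s \lor \lnot q \lor r \lor p) \land (\lnot s \lor s \lor r \lor p \lor r) \land (\lnot s \lor s \lor r \lor p)   [distribute \lor over \land]
⇔ (q \lor s \lor r \lor p) \land (\lnot s \lor \lnot q \lor r \lor p)   [simplify]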